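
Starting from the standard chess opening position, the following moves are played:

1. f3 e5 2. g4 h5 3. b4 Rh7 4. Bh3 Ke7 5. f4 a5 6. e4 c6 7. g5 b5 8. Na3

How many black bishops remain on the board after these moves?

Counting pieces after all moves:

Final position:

  a b c d e f g h
  ─────────────────
8│♜ ♞ ♝ ♛ · ♝ ♞ ·│8
7│· · · ♟ ♚ ♟ ♟ ♜│7
6│· · ♟ · · · · ·│6
5│♟ ♟ · · ♟ · ♙ ♟│5
4│· ♙ · · ♙ ♙ · ·│4
3│♘ · · · · · · ♗│3
2│♙ · ♙ ♙ · · · ♙│2
1│♖ · ♗ ♕ ♔ · ♘ ♖│1
  ─────────────────
  a b c d e f g h


2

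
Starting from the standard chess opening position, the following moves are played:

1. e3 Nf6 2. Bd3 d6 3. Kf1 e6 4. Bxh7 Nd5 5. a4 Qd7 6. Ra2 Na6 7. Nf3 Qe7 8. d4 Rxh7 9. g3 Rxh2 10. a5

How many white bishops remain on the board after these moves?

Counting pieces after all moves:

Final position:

  a b c d e f g h
  ─────────────────
8│♜ · ♝ · ♚ ♝ · ·│8
7│♟ ♟ ♟ · ♛ ♟ ♟ ·│7
6│♞ · · ♟ ♟ · · ·│6
5│♙ · · ♞ · · · ·│5
4│· · · ♙ · · · ·│4
3│· · · · ♙ ♘ ♙ ·│3
2│♖ ♙ ♙ · · ♙ · ♜│2
1│· ♘ ♗ ♕ · ♔ · ♖│1
  ─────────────────
  a b c d e f g h


1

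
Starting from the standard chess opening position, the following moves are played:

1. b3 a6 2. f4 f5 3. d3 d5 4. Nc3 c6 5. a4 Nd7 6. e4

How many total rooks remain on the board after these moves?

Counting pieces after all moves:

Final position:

  a b c d e f g h
  ─────────────────
8│♜ · ♝ ♛ ♚ ♝ ♞ ♜│8
7│· ♟ · ♞ ♟ · ♟ ♟│7
6│♟ · ♟ · · · · ·│6
5│· · · ♟ · ♟ · ·│5
4│♙ · · · ♙ ♙ · ·│4
3│· ♙ ♘ ♙ · · · ·│3
2│· · ♙ · · · ♙ ♙│2
1│♖ · ♗ ♕ ♔ ♗ ♘ ♖│1
  ─────────────────
  a b c d e f g h


4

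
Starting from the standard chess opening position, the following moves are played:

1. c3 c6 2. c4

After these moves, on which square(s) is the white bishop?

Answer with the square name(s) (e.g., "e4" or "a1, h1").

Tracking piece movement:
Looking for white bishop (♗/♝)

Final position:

  a b c d e f g h
  ─────────────────
8│♜ ♞ ♝ ♛ ♚ ♝ ♞ ♜│8
7│♟ ♟ · ♟ ♟ ♟ ♟ ♟│7
6│· · ♟ · · · · ·│6
5│· · · · · · · ·│5
4│· · ♙ · · · · ·│4
3│· · · · · · · ·│3
2│♙ ♙ · ♙ ♙ ♙ ♙ ♙│2
1│♖ ♘ ♗ ♕ ♔ ♗ ♘ ♖│1
  ─────────────────
  a b c d e f g h


c1, f1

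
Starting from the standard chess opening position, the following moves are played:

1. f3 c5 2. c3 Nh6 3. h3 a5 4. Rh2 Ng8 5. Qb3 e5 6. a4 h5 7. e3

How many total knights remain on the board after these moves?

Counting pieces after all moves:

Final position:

  a b c d e f g h
  ─────────────────
8│♜ ♞ ♝ ♛ ♚ ♝ ♞ ♜│8
7│· ♟ · ♟ · ♟ ♟ ·│7
6│· · · · · · · ·│6
5│♟ · ♟ · ♟ · · ♟│5
4│♙ · · · · · · ·│4
3│· ♕ ♙ · ♙ ♙ · ♙│3
2│· ♙ · ♙ · · ♙ ♖│2
1│♖ ♘ ♗ · ♔ ♗ ♘ ·│1
  ─────────────────
  a b c d e f g h


4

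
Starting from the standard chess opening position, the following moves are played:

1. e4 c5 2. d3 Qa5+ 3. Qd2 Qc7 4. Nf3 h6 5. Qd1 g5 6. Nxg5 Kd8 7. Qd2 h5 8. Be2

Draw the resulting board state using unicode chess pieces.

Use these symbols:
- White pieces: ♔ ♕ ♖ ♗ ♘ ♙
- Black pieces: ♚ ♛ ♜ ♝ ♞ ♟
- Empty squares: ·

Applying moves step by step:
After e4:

♜ ♞ ♝ ♛ ♚ ♝ ♞ ♜
♟ ♟ ♟ ♟ ♟ ♟ ♟ ♟
· · · · · · · ·
· · · · · · · ·
· · · · ♙ · · ·
· · · · · · · ·
♙ ♙ ♙ ♙ · ♙ ♙ ♙
♖ ♘ ♗ ♕ ♔ ♗ ♘ ♖


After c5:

♜ ♞ ♝ ♛ ♚ ♝ ♞ ♜
♟ ♟ · ♟ ♟ ♟ ♟ ♟
· · · · · · · ·
· · ♟ · · · · ·
· · · · ♙ · · ·
· · · · · · · ·
♙ ♙ ♙ ♙ · ♙ ♙ ♙
♖ ♘ ♗ ♕ ♔ ♗ ♘ ♖


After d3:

♜ ♞ ♝ ♛ ♚ ♝ ♞ ♜
♟ ♟ · ♟ ♟ ♟ ♟ ♟
· · · · · · · ·
· · ♟ · · · · ·
· · · · ♙ · · ·
· · · ♙ · · · ·
♙ ♙ ♙ · · ♙ ♙ ♙
♖ ♘ ♗ ♕ ♔ ♗ ♘ ♖


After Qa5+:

♜ ♞ ♝ · ♚ ♝ ♞ ♜
♟ ♟ · ♟ ♟ ♟ ♟ ♟
· · · · · · · ·
♛ · ♟ · · · · ·
· · · · ♙ · · ·
· · · ♙ · · · ·
♙ ♙ ♙ · · ♙ ♙ ♙
♖ ♘ ♗ ♕ ♔ ♗ ♘ ♖


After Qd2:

♜ ♞ ♝ · ♚ ♝ ♞ ♜
♟ ♟ · ♟ ♟ ♟ ♟ ♟
· · · · · · · ·
♛ · ♟ · · · · ·
· · · · ♙ · · ·
· · · ♙ · · · ·
♙ ♙ ♙ ♕ · ♙ ♙ ♙
♖ ♘ ♗ · ♔ ♗ ♘ ♖


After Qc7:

♜ ♞ ♝ · ♚ ♝ ♞ ♜
♟ ♟ ♛ ♟ ♟ ♟ ♟ ♟
· · · · · · · ·
· · ♟ · · · · ·
· · · · ♙ · · ·
· · · ♙ · · · ·
♙ ♙ ♙ ♕ · ♙ ♙ ♙
♖ ♘ ♗ · ♔ ♗ ♘ ♖


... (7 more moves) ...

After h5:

♜ ♞ ♝ ♚ · ♝ ♞ ♜
♟ ♟ ♛ ♟ ♟ ♟ · ·
· · · · · · · ·
· · ♟ · · · ♘ ♟
· · · · ♙ · · ·
· · · ♙ · · · ·
♙ ♙ ♙ ♕ · ♙ ♙ ♙
♖ ♘ ♗ · ♔ ♗ · ♖


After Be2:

♜ ♞ ♝ ♚ · ♝ ♞ ♜
♟ ♟ ♛ ♟ ♟ ♟ · ·
· · · · · · · ·
· · ♟ · · · ♘ ♟
· · · · ♙ · · ·
· · · ♙ · · · ·
♙ ♙ ♙ ♕ ♗ ♙ ♙ ♙
♖ ♘ ♗ · ♔ · · ♖



  a b c d e f g h
  ─────────────────
8│♜ ♞ ♝ ♚ · ♝ ♞ ♜│8
7│♟ ♟ ♛ ♟ ♟ ♟ · ·│7
6│· · · · · · · ·│6
5│· · ♟ · · · ♘ ♟│5
4│· · · · ♙ · · ·│4
3│· · · ♙ · · · ·│3
2│♙ ♙ ♙ ♕ ♗ ♙ ♙ ♙│2
1│♖ ♘ ♗ · ♔ · · ♖│1
  ─────────────────
  a b c d e f g h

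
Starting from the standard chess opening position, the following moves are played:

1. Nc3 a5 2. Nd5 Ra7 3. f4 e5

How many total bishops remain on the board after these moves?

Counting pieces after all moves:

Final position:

  a b c d e f g h
  ─────────────────
8│· ♞ ♝ ♛ ♚ ♝ ♞ ♜│8
7│♜ ♟ ♟ ♟ · ♟ ♟ ♟│7
6│· · · · · · · ·│6
5│♟ · · ♘ ♟ · · ·│5
4│· · · · · ♙ · ·│4
3│· · · · · · · ·│3
2│♙ ♙ ♙ ♙ ♙ · ♙ ♙│2
1│♖ · ♗ ♕ ♔ ♗ ♘ ♖│1
  ─────────────────
  a b c d e f g h


4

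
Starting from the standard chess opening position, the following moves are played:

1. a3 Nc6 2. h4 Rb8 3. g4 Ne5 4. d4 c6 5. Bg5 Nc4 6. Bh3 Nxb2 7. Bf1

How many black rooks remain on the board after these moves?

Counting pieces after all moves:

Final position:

  a b c d e f g h
  ─────────────────
8│· ♜ ♝ ♛ ♚ ♝ ♞ ♜│8
7│♟ ♟ · ♟ ♟ ♟ ♟ ♟│7
6│· · ♟ · · · · ·│6
5│· · · · · · ♗ ·│5
4│· · · ♙ · · ♙ ♙│4
3│♙ · · · · · · ·│3
2│· ♞ ♙ · ♙ ♙ · ·│2
1│♖ ♘ · ♕ ♔ ♗ ♘ ♖│1
  ─────────────────
  a b c d e f g h


2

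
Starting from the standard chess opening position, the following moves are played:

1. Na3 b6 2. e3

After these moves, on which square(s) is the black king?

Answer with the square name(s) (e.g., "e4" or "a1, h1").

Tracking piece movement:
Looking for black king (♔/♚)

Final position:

  a b c d e f g h
  ─────────────────
8│♜ ♞ ♝ ♛ ♚ ♝ ♞ ♜│8
7│♟ · ♟ ♟ ♟ ♟ ♟ ♟│7
6│· ♟ · · · · · ·│6
5│· · · · · · · ·│5
4│· · · · · · · ·│4
3│♘ · · · ♙ · · ·│3
2│♙ ♙ ♙ ♙ · ♙ ♙ ♙│2
1│♖ · ♗ ♕ ♔ ♗ ♘ ♖│1
  ─────────────────
  a b c d e f g h


e8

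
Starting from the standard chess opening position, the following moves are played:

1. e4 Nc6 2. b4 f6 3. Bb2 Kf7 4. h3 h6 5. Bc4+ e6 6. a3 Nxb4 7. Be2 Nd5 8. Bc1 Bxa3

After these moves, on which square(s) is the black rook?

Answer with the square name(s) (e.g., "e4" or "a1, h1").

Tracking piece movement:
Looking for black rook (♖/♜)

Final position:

  a b c d e f g h
  ─────────────────
8│♜ · ♝ ♛ · · ♞ ♜│8
7│♟ ♟ ♟ ♟ · ♚ ♟ ·│7
6│· · · · ♟ ♟ · ♟│6
5│· · · ♞ · · · ·│5
4│· · · · ♙ · · ·│4
3│♝ · · · · · · ♙│3
2│· · ♙ ♙ ♗ ♙ ♙ ·│2
1│♖ ♘ ♗ ♕ ♔ · ♘ ♖│1
  ─────────────────
  a b c d e f g h


a8, h8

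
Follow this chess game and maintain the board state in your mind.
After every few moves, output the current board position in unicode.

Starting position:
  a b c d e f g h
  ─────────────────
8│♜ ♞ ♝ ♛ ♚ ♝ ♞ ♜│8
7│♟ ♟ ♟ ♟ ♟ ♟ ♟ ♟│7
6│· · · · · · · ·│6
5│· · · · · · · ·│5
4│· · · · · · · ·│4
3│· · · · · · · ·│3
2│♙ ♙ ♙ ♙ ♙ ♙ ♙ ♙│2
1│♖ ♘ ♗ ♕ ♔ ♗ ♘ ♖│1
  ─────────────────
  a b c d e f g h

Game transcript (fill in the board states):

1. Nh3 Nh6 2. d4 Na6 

  a b c d e f g h
  ─────────────────
8│♜ · ♝ ♛ ♚ ♝ · ♜│8
7│♟ ♟ ♟ ♟ ♟ ♟ ♟ ♟│7
6│♞ · · · · · · ♞│6
5│· · · · · · · ·│5
4│· · · ♙ · · · ·│4
3│· · · · · · · ♘│3
2│♙ ♙ ♙ · ♙ ♙ ♙ ♙│2
1│♖ ♘ ♗ ♕ ♔ ♗ · ♖│1
  ─────────────────
  a b c d e f g h

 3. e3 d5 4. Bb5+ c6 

  a b c d e f g h
  ─────────────────
8│♜ · ♝ ♛ ♚ ♝ · ♜│8
7│♟ ♟ · · ♟ ♟ ♟ ♟│7
6│♞ · ♟ · · · · ♞│6
5│· ♗ · ♟ · · · ·│5
4│· · · ♙ · · · ·│4
3│· · · · ♙ · · ♘│3
2│♙ ♙ ♙ · · ♙ ♙ ♙│2
1│♖ ♘ ♗ ♕ ♔ · · ♖│1
  ─────────────────
  a b c d e f g h

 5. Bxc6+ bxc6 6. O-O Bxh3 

  a b c d e f g h
  ─────────────────
8│♜ · · ♛ ♚ ♝ · ♜│8
7│♟ · · · ♟ ♟ ♟ ♟│7
6│♞ · ♟ · · · · ♞│6
5│· · · ♟ · · · ·│5
4│· · · ♙ · · · ·│4
3│· · · · ♙ · · ♝│3
2│♙ ♙ ♙ · · ♙ ♙ ♙│2
1│♖ ♘ ♗ ♕ · ♖ ♔ ·│1
  ─────────────────
  a b c d e f g h



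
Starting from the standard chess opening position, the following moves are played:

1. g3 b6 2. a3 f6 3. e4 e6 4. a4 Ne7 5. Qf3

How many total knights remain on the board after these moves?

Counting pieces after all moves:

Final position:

  a b c d e f g h
  ─────────────────
8│♜ ♞ ♝ ♛ ♚ ♝ · ♜│8
7│♟ · ♟ ♟ ♞ · ♟ ♟│7
6│· ♟ · · ♟ ♟ · ·│6
5│· · · · · · · ·│5
4│♙ · · · ♙ · · ·│4
3│· · · · · ♕ ♙ ·│3
2│· ♙ ♙ ♙ · ♙ · ♙│2
1│♖ ♘ ♗ · ♔ ♗ ♘ ♖│1
  ─────────────────
  a b c d e f g h


4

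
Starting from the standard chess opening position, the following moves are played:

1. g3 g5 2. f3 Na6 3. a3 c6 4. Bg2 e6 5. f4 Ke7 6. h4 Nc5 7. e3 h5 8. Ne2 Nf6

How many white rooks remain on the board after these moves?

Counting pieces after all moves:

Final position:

  a b c d e f g h
  ─────────────────
8│♜ · ♝ ♛ · ♝ · ♜│8
7│♟ ♟ · ♟ ♚ ♟ · ·│7
6│· · ♟ · ♟ ♞ · ·│6
5│· · ♞ · · · ♟ ♟│5
4│· · · · · ♙ · ♙│4
3│♙ · · · ♙ · ♙ ·│3
2│· ♙ ♙ ♙ ♘ · ♗ ·│2
1│♖ ♘ ♗ ♕ ♔ · · ♖│1
  ─────────────────
  a b c d e f g h


2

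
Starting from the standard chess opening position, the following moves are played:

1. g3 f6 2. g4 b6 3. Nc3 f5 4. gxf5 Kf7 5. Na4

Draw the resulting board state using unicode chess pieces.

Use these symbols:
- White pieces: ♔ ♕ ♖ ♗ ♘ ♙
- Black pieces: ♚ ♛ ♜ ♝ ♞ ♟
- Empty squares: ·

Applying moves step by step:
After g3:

♜ ♞ ♝ ♛ ♚ ♝ ♞ ♜
♟ ♟ ♟ ♟ ♟ ♟ ♟ ♟
· · · · · · · ·
· · · · · · · ·
· · · · · · · ·
· · · · · · ♙ ·
♙ ♙ ♙ ♙ ♙ ♙ · ♙
♖ ♘ ♗ ♕ ♔ ♗ ♘ ♖


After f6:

♜ ♞ ♝ ♛ ♚ ♝ ♞ ♜
♟ ♟ ♟ ♟ ♟ · ♟ ♟
· · · · · ♟ · ·
· · · · · · · ·
· · · · · · · ·
· · · · · · ♙ ·
♙ ♙ ♙ ♙ ♙ ♙ · ♙
♖ ♘ ♗ ♕ ♔ ♗ ♘ ♖


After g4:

♜ ♞ ♝ ♛ ♚ ♝ ♞ ♜
♟ ♟ ♟ ♟ ♟ · ♟ ♟
· · · · · ♟ · ·
· · · · · · · ·
· · · · · · ♙ ·
· · · · · · · ·
♙ ♙ ♙ ♙ ♙ ♙ · ♙
♖ ♘ ♗ ♕ ♔ ♗ ♘ ♖


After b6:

♜ ♞ ♝ ♛ ♚ ♝ ♞ ♜
♟ · ♟ ♟ ♟ · ♟ ♟
· ♟ · · · ♟ · ·
· · · · · · · ·
· · · · · · ♙ ·
· · · · · · · ·
♙ ♙ ♙ ♙ ♙ ♙ · ♙
♖ ♘ ♗ ♕ ♔ ♗ ♘ ♖


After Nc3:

♜ ♞ ♝ ♛ ♚ ♝ ♞ ♜
♟ · ♟ ♟ ♟ · ♟ ♟
· ♟ · · · ♟ · ·
· · · · · · · ·
· · · · · · ♙ ·
· · ♘ · · · · ·
♙ ♙ ♙ ♙ ♙ ♙ · ♙
♖ · ♗ ♕ ♔ ♗ ♘ ♖


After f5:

♜ ♞ ♝ ♛ ♚ ♝ ♞ ♜
♟ · ♟ ♟ ♟ · ♟ ♟
· ♟ · · · · · ·
· · · · · ♟ · ·
· · · · · · ♙ ·
· · ♘ · · · · ·
♙ ♙ ♙ ♙ ♙ ♙ · ♙
♖ · ♗ ♕ ♔ ♗ ♘ ♖


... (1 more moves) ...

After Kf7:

♜ ♞ ♝ ♛ · ♝ ♞ ♜
♟ · ♟ ♟ ♟ ♚ ♟ ♟
· ♟ · · · · · ·
· · · · · ♙ · ·
· · · · · · · ·
· · ♘ · · · · ·
♙ ♙ ♙ ♙ ♙ ♙ · ♙
♖ · ♗ ♕ ♔ ♗ ♘ ♖


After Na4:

♜ ♞ ♝ ♛ · ♝ ♞ ♜
♟ · ♟ ♟ ♟ ♚ ♟ ♟
· ♟ · · · · · ·
· · · · · ♙ · ·
♘ · · · · · · ·
· · · · · · · ·
♙ ♙ ♙ ♙ ♙ ♙ · ♙
♖ · ♗ ♕ ♔ ♗ ♘ ♖



  a b c d e f g h
  ─────────────────
8│♜ ♞ ♝ ♛ · ♝ ♞ ♜│8
7│♟ · ♟ ♟ ♟ ♚ ♟ ♟│7
6│· ♟ · · · · · ·│6
5│· · · · · ♙ · ·│5
4│♘ · · · · · · ·│4
3│· · · · · · · ·│3
2│♙ ♙ ♙ ♙ ♙ ♙ · ♙│2
1│♖ · ♗ ♕ ♔ ♗ ♘ ♖│1
  ─────────────────
  a b c d e f g h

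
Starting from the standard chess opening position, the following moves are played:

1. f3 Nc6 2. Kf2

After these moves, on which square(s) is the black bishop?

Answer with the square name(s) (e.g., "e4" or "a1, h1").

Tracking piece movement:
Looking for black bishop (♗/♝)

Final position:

  a b c d e f g h
  ─────────────────
8│♜ · ♝ ♛ ♚ ♝ ♞ ♜│8
7│♟ ♟ ♟ ♟ ♟ ♟ ♟ ♟│7
6│· · ♞ · · · · ·│6
5│· · · · · · · ·│5
4│· · · · · · · ·│4
3│· · · · · ♙ · ·│3
2│♙ ♙ ♙ ♙ ♙ ♔ ♙ ♙│2
1│♖ ♘ ♗ ♕ · ♗ ♘ ♖│1
  ─────────────────
  a b c d e f g h


c8, f8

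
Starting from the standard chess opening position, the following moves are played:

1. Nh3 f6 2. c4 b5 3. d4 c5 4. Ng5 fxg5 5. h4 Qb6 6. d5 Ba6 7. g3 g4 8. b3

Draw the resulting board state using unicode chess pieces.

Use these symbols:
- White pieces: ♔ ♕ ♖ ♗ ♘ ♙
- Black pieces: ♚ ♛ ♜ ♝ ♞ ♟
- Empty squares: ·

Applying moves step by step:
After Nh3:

♜ ♞ ♝ ♛ ♚ ♝ ♞ ♜
♟ ♟ ♟ ♟ ♟ ♟ ♟ ♟
· · · · · · · ·
· · · · · · · ·
· · · · · · · ·
· · · · · · · ♘
♙ ♙ ♙ ♙ ♙ ♙ ♙ ♙
♖ ♘ ♗ ♕ ♔ ♗ · ♖


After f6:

♜ ♞ ♝ ♛ ♚ ♝ ♞ ♜
♟ ♟ ♟ ♟ ♟ · ♟ ♟
· · · · · ♟ · ·
· · · · · · · ·
· · · · · · · ·
· · · · · · · ♘
♙ ♙ ♙ ♙ ♙ ♙ ♙ ♙
♖ ♘ ♗ ♕ ♔ ♗ · ♖


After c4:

♜ ♞ ♝ ♛ ♚ ♝ ♞ ♜
♟ ♟ ♟ ♟ ♟ · ♟ ♟
· · · · · ♟ · ·
· · · · · · · ·
· · ♙ · · · · ·
· · · · · · · ♘
♙ ♙ · ♙ ♙ ♙ ♙ ♙
♖ ♘ ♗ ♕ ♔ ♗ · ♖


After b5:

♜ ♞ ♝ ♛ ♚ ♝ ♞ ♜
♟ · ♟ ♟ ♟ · ♟ ♟
· · · · · ♟ · ·
· ♟ · · · · · ·
· · ♙ · · · · ·
· · · · · · · ♘
♙ ♙ · ♙ ♙ ♙ ♙ ♙
♖ ♘ ♗ ♕ ♔ ♗ · ♖


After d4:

♜ ♞ ♝ ♛ ♚ ♝ ♞ ♜
♟ · ♟ ♟ ♟ · ♟ ♟
· · · · · ♟ · ·
· ♟ · · · · · ·
· · ♙ ♙ · · · ·
· · · · · · · ♘
♙ ♙ · · ♙ ♙ ♙ ♙
♖ ♘ ♗ ♕ ♔ ♗ · ♖


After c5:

♜ ♞ ♝ ♛ ♚ ♝ ♞ ♜
♟ · · ♟ ♟ · ♟ ♟
· · · · · ♟ · ·
· ♟ ♟ · · · · ·
· · ♙ ♙ · · · ·
· · · · · · · ♘
♙ ♙ · · ♙ ♙ ♙ ♙
♖ ♘ ♗ ♕ ♔ ♗ · ♖


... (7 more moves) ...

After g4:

♜ ♞ · · ♚ ♝ ♞ ♜
♟ · · ♟ ♟ · ♟ ♟
♝ ♛ · · · · · ·
· ♟ ♟ ♙ · · · ·
· · ♙ · · · ♟ ♙
· · · · · · ♙ ·
♙ ♙ · · ♙ ♙ · ·
♖ ♘ ♗ ♕ ♔ ♗ · ♖


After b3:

♜ ♞ · · ♚ ♝ ♞ ♜
♟ · · ♟ ♟ · ♟ ♟
♝ ♛ · · · · · ·
· ♟ ♟ ♙ · · · ·
· · ♙ · · · ♟ ♙
· ♙ · · · · ♙ ·
♙ · · · ♙ ♙ · ·
♖ ♘ ♗ ♕ ♔ ♗ · ♖



  a b c d e f g h
  ─────────────────
8│♜ ♞ · · ♚ ♝ ♞ ♜│8
7│♟ · · ♟ ♟ · ♟ ♟│7
6│♝ ♛ · · · · · ·│6
5│· ♟ ♟ ♙ · · · ·│5
4│· · ♙ · · · ♟ ♙│4
3│· ♙ · · · · ♙ ·│3
2│♙ · · · ♙ ♙ · ·│2
1│♖ ♘ ♗ ♕ ♔ ♗ · ♖│1
  ─────────────────
  a b c d e f g h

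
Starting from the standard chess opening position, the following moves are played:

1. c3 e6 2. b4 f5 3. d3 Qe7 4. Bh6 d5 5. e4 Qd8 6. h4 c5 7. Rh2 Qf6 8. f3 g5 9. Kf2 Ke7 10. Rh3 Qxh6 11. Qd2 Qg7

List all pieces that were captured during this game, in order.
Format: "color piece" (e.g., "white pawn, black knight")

Tracking captures:
  Qxh6: captured white bishop

white bishop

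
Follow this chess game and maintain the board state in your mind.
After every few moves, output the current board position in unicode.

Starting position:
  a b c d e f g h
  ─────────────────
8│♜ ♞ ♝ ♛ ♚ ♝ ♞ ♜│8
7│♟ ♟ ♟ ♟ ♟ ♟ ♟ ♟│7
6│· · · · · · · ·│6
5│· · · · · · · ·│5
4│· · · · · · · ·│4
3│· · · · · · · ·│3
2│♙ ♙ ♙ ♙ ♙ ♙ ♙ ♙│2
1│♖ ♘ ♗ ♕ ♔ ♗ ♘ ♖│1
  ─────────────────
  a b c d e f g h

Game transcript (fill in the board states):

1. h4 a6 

  a b c d e f g h
  ─────────────────
8│♜ ♞ ♝ ♛ ♚ ♝ ♞ ♜│8
7│· ♟ ♟ ♟ ♟ ♟ ♟ ♟│7
6│♟ · · · · · · ·│6
5│· · · · · · · ·│5
4│· · · · · · · ♙│4
3│· · · · · · · ·│3
2│♙ ♙ ♙ ♙ ♙ ♙ ♙ ·│2
1│♖ ♘ ♗ ♕ ♔ ♗ ♘ ♖│1
  ─────────────────
  a b c d e f g h

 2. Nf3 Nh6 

  a b c d e f g h
  ─────────────────
8│♜ ♞ ♝ ♛ ♚ ♝ · ♜│8
7│· ♟ ♟ ♟ ♟ ♟ ♟ ♟│7
6│♟ · · · · · · ♞│6
5│· · · · · · · ·│5
4│· · · · · · · ♙│4
3│· · · · · ♘ · ·│3
2│♙ ♙ ♙ ♙ ♙ ♙ ♙ ·│2
1│♖ ♘ ♗ ♕ ♔ ♗ · ♖│1
  ─────────────────
  a b c d e f g h

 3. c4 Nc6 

  a b c d e f g h
  ─────────────────
8│♜ · ♝ ♛ ♚ ♝ · ♜│8
7│· ♟ ♟ ♟ ♟ ♟ ♟ ♟│7
6│♟ · ♞ · · · · ♞│6
5│· · · · · · · ·│5
4│· · ♙ · · · · ♙│4
3│· · · · · ♘ · ·│3
2│♙ ♙ · ♙ ♙ ♙ ♙ ·│2
1│♖ ♘ ♗ ♕ ♔ ♗ · ♖│1
  ─────────────────
  a b c d e f g h

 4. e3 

  a b c d e f g h
  ─────────────────
8│♜ · ♝ ♛ ♚ ♝ · ♜│8
7│· ♟ ♟ ♟ ♟ ♟ ♟ ♟│7
6│♟ · ♞ · · · · ♞│6
5│· · · · · · · ·│5
4│· · ♙ · · · · ♙│4
3│· · · · ♙ ♘ · ·│3
2│♙ ♙ · ♙ · ♙ ♙ ·│2
1│♖ ♘ ♗ ♕ ♔ ♗ · ♖│1
  ─────────────────
  a b c d e f g h


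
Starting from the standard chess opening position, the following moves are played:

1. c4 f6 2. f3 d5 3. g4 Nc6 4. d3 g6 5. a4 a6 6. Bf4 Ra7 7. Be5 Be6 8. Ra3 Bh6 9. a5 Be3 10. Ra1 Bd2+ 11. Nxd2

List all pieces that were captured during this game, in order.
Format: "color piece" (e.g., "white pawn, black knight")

Tracking captures:
  Nxd2: captured black bishop

black bishop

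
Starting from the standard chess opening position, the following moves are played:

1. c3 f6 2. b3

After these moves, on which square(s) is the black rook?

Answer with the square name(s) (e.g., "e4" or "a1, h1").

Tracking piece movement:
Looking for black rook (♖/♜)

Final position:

  a b c d e f g h
  ─────────────────
8│♜ ♞ ♝ ♛ ♚ ♝ ♞ ♜│8
7│♟ ♟ ♟ ♟ ♟ · ♟ ♟│7
6│· · · · · ♟ · ·│6
5│· · · · · · · ·│5
4│· · · · · · · ·│4
3│· ♙ ♙ · · · · ·│3
2│♙ · · ♙ ♙ ♙ ♙ ♙│2
1│♖ ♘ ♗ ♕ ♔ ♗ ♘ ♖│1
  ─────────────────
  a b c d e f g h


a8, h8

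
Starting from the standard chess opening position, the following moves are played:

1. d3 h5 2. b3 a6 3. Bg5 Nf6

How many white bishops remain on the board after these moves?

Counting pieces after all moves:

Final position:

  a b c d e f g h
  ─────────────────
8│♜ ♞ ♝ ♛ ♚ ♝ · ♜│8
7│· ♟ ♟ ♟ ♟ ♟ ♟ ·│7
6│♟ · · · · ♞ · ·│6
5│· · · · · · ♗ ♟│5
4│· · · · · · · ·│4
3│· ♙ · ♙ · · · ·│3
2│♙ · ♙ · ♙ ♙ ♙ ♙│2
1│♖ ♘ · ♕ ♔ ♗ ♘ ♖│1
  ─────────────────
  a b c d e f g h


2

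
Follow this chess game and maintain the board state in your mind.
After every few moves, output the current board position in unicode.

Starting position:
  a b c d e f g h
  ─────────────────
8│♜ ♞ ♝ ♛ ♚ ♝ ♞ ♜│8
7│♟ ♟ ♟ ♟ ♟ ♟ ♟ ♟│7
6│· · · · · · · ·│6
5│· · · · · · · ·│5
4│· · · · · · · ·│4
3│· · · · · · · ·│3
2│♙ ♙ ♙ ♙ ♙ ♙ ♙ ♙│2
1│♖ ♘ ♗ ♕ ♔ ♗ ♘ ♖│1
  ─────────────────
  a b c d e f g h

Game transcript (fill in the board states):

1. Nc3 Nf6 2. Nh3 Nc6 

  a b c d e f g h
  ─────────────────
8│♜ · ♝ ♛ ♚ ♝ · ♜│8
7│♟ ♟ ♟ ♟ ♟ ♟ ♟ ♟│7
6│· · ♞ · · ♞ · ·│6
5│· · · · · · · ·│5
4│· · · · · · · ·│4
3│· · ♘ · · · · ♘│3
2│♙ ♙ ♙ ♙ ♙ ♙ ♙ ♙│2
1│♖ · ♗ ♕ ♔ ♗ · ♖│1
  ─────────────────
  a b c d e f g h

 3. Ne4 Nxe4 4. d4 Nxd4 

  a b c d e f g h
  ─────────────────
8│♜ · ♝ ♛ ♚ ♝ · ♜│8
7│♟ ♟ ♟ ♟ ♟ ♟ ♟ ♟│7
6│· · · · · · · ·│6
5│· · · · · · · ·│5
4│· · · ♞ ♞ · · ·│4
3│· · · · · · · ♘│3
2│♙ ♙ ♙ · ♙ ♙ ♙ ♙│2
1│♖ · ♗ ♕ ♔ ♗ · ♖│1
  ─────────────────
  a b c d e f g h

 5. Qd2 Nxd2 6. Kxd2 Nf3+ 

  a b c d e f g h
  ─────────────────
8│♜ · ♝ ♛ ♚ ♝ · ♜│8
7│♟ ♟ ♟ ♟ ♟ ♟ ♟ ♟│7
6│· · · · · · · ·│6
5│· · · · · · · ·│5
4│· · · · · · · ·│4
3│· · · · · ♞ · ♘│3
2│♙ ♙ ♙ ♔ ♙ ♙ ♙ ♙│2
1│♖ · ♗ · · ♗ · ♖│1
  ─────────────────
  a b c d e f g h

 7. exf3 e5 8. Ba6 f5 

  a b c d e f g h
  ─────────────────
8│♜ · ♝ ♛ ♚ ♝ · ♜│8
7│♟ ♟ ♟ ♟ · · ♟ ♟│7
6│♗ · · · · · · ·│6
5│· · · · ♟ ♟ · ·│5
4│· · · · · · · ·│4
3│· · · · · ♙ · ♘│3
2│♙ ♙ ♙ ♔ · ♙ ♙ ♙│2
1│♖ · ♗ · · · · ♖│1
  ─────────────────
  a b c d e f g h

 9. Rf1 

  a b c d e f g h
  ─────────────────
8│♜ · ♝ ♛ ♚ ♝ · ♜│8
7│♟ ♟ ♟ ♟ · · ♟ ♟│7
6│♗ · · · · · · ·│6
5│· · · · ♟ ♟ · ·│5
4│· · · · · · · ·│4
3│· · · · · ♙ · ♘│3
2│♙ ♙ ♙ ♔ · ♙ ♙ ♙│2
1│♖ · ♗ · · ♖ · ·│1
  ─────────────────
  a b c d e f g h


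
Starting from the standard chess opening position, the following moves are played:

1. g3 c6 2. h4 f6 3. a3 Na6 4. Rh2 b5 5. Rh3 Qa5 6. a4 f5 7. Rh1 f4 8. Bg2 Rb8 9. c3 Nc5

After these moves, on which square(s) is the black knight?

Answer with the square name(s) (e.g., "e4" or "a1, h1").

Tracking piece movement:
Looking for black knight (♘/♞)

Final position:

  a b c d e f g h
  ─────────────────
8│· ♜ ♝ · ♚ ♝ ♞ ♜│8
7│♟ · · ♟ ♟ · ♟ ♟│7
6│· · ♟ · · · · ·│6
5│♛ ♟ ♞ · · · · ·│5
4│♙ · · · · ♟ · ♙│4
3│· · ♙ · · · ♙ ·│3
2│· ♙ · ♙ ♙ ♙ ♗ ·│2
1│♖ ♘ ♗ ♕ ♔ · ♘ ♖│1
  ─────────────────
  a b c d e f g h


c5, g8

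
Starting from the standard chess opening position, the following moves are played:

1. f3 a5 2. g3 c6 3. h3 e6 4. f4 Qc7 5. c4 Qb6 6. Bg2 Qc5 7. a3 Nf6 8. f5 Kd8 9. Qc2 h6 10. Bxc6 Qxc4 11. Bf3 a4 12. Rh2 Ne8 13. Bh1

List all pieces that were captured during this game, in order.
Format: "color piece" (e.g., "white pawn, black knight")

Tracking captures:
  Bxc6: captured black pawn
  Qxc4: captured white pawn

black pawn, white pawn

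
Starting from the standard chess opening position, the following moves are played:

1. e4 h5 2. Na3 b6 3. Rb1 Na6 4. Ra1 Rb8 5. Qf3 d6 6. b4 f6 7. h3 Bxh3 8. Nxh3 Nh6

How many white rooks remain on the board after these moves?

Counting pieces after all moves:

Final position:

  a b c d e f g h
  ─────────────────
8│· ♜ · ♛ ♚ ♝ · ♜│8
7│♟ · ♟ · ♟ · ♟ ·│7
6│♞ ♟ · ♟ · ♟ · ♞│6
5│· · · · · · · ♟│5
4│· ♙ · · ♙ · · ·│4
3│♘ · · · · ♕ · ♘│3
2│♙ · ♙ ♙ · ♙ ♙ ·│2
1│♖ · ♗ · ♔ ♗ · ♖│1
  ─────────────────
  a b c d e f g h


2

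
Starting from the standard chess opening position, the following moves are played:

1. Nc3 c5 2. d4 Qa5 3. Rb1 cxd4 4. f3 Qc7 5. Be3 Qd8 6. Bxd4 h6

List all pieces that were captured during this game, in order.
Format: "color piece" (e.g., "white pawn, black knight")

Tracking captures:
  cxd4: captured white pawn
  Bxd4: captured black pawn

white pawn, black pawn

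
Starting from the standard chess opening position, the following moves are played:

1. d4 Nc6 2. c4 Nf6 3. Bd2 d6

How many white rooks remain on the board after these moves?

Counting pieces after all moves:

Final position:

  a b c d e f g h
  ─────────────────
8│♜ · ♝ ♛ ♚ ♝ · ♜│8
7│♟ ♟ ♟ · ♟ ♟ ♟ ♟│7
6│· · ♞ ♟ · ♞ · ·│6
5│· · · · · · · ·│5
4│· · ♙ ♙ · · · ·│4
3│· · · · · · · ·│3
2│♙ ♙ · ♗ ♙ ♙ ♙ ♙│2
1│♖ ♘ · ♕ ♔ ♗ ♘ ♖│1
  ─────────────────
  a b c d e f g h


2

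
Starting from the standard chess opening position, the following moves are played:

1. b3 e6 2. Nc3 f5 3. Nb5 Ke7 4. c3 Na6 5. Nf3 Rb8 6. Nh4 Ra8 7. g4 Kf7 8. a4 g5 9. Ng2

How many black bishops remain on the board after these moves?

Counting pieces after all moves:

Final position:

  a b c d e f g h
  ─────────────────
8│♜ · ♝ ♛ · ♝ ♞ ♜│8
7│♟ ♟ ♟ ♟ · ♚ · ♟│7
6│♞ · · · ♟ · · ·│6
5│· ♘ · · · ♟ ♟ ·│5
4│♙ · · · · · ♙ ·│4
3│· ♙ ♙ · · · · ·│3
2│· · · ♙ ♙ ♙ ♘ ♙│2
1│♖ · ♗ ♕ ♔ ♗ · ♖│1
  ─────────────────
  a b c d e f g h


2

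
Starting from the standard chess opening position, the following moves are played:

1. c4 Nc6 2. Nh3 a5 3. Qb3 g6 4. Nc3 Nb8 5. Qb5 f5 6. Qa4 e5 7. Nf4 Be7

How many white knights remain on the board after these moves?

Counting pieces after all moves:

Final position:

  a b c d e f g h
  ─────────────────
8│♜ ♞ ♝ ♛ ♚ · ♞ ♜│8
7│· ♟ ♟ ♟ ♝ · · ♟│7
6│· · · · · · ♟ ·│6
5│♟ · · · ♟ ♟ · ·│5
4│♕ · ♙ · · ♘ · ·│4
3│· · ♘ · · · · ·│3
2│♙ ♙ · ♙ ♙ ♙ ♙ ♙│2
1│♖ · ♗ · ♔ ♗ · ♖│1
  ─────────────────
  a b c d e f g h


2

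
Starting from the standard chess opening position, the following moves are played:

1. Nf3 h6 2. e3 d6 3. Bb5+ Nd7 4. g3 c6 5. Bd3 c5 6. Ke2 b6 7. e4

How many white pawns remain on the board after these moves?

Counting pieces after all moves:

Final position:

  a b c d e f g h
  ─────────────────
8│♜ · ♝ ♛ ♚ ♝ ♞ ♜│8
7│♟ · · ♞ ♟ ♟ ♟ ·│7
6│· ♟ · ♟ · · · ♟│6
5│· · ♟ · · · · ·│5
4│· · · · ♙ · · ·│4
3│· · · ♗ · ♘ ♙ ·│3
2│♙ ♙ ♙ ♙ ♔ ♙ · ♙│2
1│♖ ♘ ♗ ♕ · · · ♖│1
  ─────────────────
  a b c d e f g h


8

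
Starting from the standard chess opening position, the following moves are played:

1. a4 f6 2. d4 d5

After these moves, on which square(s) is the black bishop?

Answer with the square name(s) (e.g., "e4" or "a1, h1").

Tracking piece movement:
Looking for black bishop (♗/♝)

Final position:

  a b c d e f g h
  ─────────────────
8│♜ ♞ ♝ ♛ ♚ ♝ ♞ ♜│8
7│♟ ♟ ♟ · ♟ · ♟ ♟│7
6│· · · · · ♟ · ·│6
5│· · · ♟ · · · ·│5
4│♙ · · ♙ · · · ·│4
3│· · · · · · · ·│3
2│· ♙ ♙ · ♙ ♙ ♙ ♙│2
1│♖ ♘ ♗ ♕ ♔ ♗ ♘ ♖│1
  ─────────────────
  a b c d e f g h


c8, f8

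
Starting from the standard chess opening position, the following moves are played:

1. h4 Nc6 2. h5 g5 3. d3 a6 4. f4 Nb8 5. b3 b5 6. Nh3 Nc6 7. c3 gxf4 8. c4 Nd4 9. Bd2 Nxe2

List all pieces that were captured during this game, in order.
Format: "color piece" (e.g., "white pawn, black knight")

Tracking captures:
  gxf4: captured white pawn
  Nxe2: captured white pawn

white pawn, white pawn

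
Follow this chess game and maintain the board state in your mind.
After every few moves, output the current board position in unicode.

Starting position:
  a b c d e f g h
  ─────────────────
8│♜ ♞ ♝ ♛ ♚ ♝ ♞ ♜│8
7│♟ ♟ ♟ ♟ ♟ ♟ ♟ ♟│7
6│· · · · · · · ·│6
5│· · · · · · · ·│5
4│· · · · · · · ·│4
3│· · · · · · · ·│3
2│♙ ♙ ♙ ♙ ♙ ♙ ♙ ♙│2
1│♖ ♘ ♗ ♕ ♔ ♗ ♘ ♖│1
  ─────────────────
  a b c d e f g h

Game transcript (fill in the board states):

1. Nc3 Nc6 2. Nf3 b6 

  a b c d e f g h
  ─────────────────
8│♜ · ♝ ♛ ♚ ♝ ♞ ♜│8
7│♟ · ♟ ♟ ♟ ♟ ♟ ♟│7
6│· ♟ ♞ · · · · ·│6
5│· · · · · · · ·│5
4│· · · · · · · ·│4
3│· · ♘ · · ♘ · ·│3
2│♙ ♙ ♙ ♙ ♙ ♙ ♙ ♙│2
1│♖ · ♗ ♕ ♔ ♗ · ♖│1
  ─────────────────
  a b c d e f g h

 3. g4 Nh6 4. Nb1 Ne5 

  a b c d e f g h
  ─────────────────
8│♜ · ♝ ♛ ♚ ♝ · ♜│8
7│♟ · ♟ ♟ ♟ ♟ ♟ ♟│7
6│· ♟ · · · · · ♞│6
5│· · · · ♞ · · ·│5
4│· · · · · · ♙ ·│4
3│· · · · · ♘ · ·│3
2│♙ ♙ ♙ ♙ ♙ ♙ · ♙│2
1│♖ ♘ ♗ ♕ ♔ ♗ · ♖│1
  ─────────────────
  a b c d e f g h

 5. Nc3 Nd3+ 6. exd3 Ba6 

  a b c d e f g h
  ─────────────────
8│♜ · · ♛ ♚ ♝ · ♜│8
7│♟ · ♟ ♟ ♟ ♟ ♟ ♟│7
6│♝ ♟ · · · · · ♞│6
5│· · · · · · · ·│5
4│· · · · · · ♙ ·│4
3│· · ♘ ♙ · ♘ · ·│3
2│♙ ♙ ♙ ♙ · ♙ · ♙│2
1│♖ · ♗ ♕ ♔ ♗ · ♖│1
  ─────────────────
  a b c d e f g h



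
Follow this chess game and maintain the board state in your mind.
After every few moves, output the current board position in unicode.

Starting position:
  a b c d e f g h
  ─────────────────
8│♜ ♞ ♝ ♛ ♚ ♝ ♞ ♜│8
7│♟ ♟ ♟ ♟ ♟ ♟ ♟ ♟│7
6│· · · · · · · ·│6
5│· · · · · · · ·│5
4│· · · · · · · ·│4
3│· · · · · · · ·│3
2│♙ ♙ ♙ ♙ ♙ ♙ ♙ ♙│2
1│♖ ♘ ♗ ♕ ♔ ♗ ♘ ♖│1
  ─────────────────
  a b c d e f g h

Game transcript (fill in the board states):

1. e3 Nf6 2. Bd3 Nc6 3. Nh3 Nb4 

  a b c d e f g h
  ─────────────────
8│♜ · ♝ ♛ ♚ ♝ · ♜│8
7│♟ ♟ ♟ ♟ ♟ ♟ ♟ ♟│7
6│· · · · · ♞ · ·│6
5│· · · · · · · ·│5
4│· ♞ · · · · · ·│4
3│· · · ♗ ♙ · · ♘│3
2│♙ ♙ ♙ ♙ · ♙ ♙ ♙│2
1│♖ ♘ ♗ ♕ ♔ · · ♖│1
  ─────────────────
  a b c d e f g h

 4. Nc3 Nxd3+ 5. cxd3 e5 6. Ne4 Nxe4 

  a b c d e f g h
  ─────────────────
8│♜ · ♝ ♛ ♚ ♝ · ♜│8
7│♟ ♟ ♟ ♟ · ♟ ♟ ♟│7
6│· · · · · · · ·│6
5│· · · · ♟ · · ·│5
4│· · · · ♞ · · ·│4
3│· · · ♙ ♙ · · ♘│3
2│♙ ♙ · ♙ · ♙ ♙ ♙│2
1│♖ · ♗ ♕ ♔ · · ♖│1
  ─────────────────
  a b c d e f g h

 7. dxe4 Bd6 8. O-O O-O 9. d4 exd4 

  a b c d e f g h
  ─────────────────
8│♜ · ♝ ♛ · ♜ ♚ ·│8
7│♟ ♟ ♟ ♟ · ♟ ♟ ♟│7
6│· · · ♝ · · · ·│6
5│· · · · · · · ·│5
4│· · · ♟ ♙ · · ·│4
3│· · · · ♙ · · ♘│3
2│♙ ♙ · · · ♙ ♙ ♙│2
1│♖ · ♗ ♕ · ♖ ♔ ·│1
  ─────────────────
  a b c d e f g h

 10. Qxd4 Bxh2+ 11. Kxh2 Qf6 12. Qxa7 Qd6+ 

  a b c d e f g h
  ─────────────────
8│♜ · ♝ · · ♜ ♚ ·│8
7│♕ ♟ ♟ ♟ · ♟ ♟ ♟│7
6│· · · ♛ · · · ·│6
5│· · · · · · · ·│5
4│· · · · ♙ · · ·│4
3│· · · · ♙ · · ♘│3
2│♙ ♙ · · · ♙ ♙ ♔│2
1│♖ · ♗ · · ♖ · ·│1
  ─────────────────
  a b c d e f g h

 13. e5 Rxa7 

  a b c d e f g h
  ─────────────────
8│· · ♝ · · ♜ ♚ ·│8
7│♜ ♟ ♟ ♟ · ♟ ♟ ♟│7
6│· · · ♛ · · · ·│6
5│· · · · ♙ · · ·│5
4│· · · · · · · ·│4
3│· · · · ♙ · · ♘│3
2│♙ ♙ · · · ♙ ♙ ♔│2
1│♖ · ♗ · · ♖ · ·│1
  ─────────────────
  a b c d e f g h


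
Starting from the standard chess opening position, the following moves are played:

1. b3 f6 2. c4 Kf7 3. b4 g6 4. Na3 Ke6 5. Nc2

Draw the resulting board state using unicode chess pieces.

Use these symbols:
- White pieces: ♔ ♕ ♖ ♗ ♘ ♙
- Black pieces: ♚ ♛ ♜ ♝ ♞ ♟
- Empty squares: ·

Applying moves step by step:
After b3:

♜ ♞ ♝ ♛ ♚ ♝ ♞ ♜
♟ ♟ ♟ ♟ ♟ ♟ ♟ ♟
· · · · · · · ·
· · · · · · · ·
· · · · · · · ·
· ♙ · · · · · ·
♙ · ♙ ♙ ♙ ♙ ♙ ♙
♖ ♘ ♗ ♕ ♔ ♗ ♘ ♖


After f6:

♜ ♞ ♝ ♛ ♚ ♝ ♞ ♜
♟ ♟ ♟ ♟ ♟ · ♟ ♟
· · · · · ♟ · ·
· · · · · · · ·
· · · · · · · ·
· ♙ · · · · · ·
♙ · ♙ ♙ ♙ ♙ ♙ ♙
♖ ♘ ♗ ♕ ♔ ♗ ♘ ♖


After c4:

♜ ♞ ♝ ♛ ♚ ♝ ♞ ♜
♟ ♟ ♟ ♟ ♟ · ♟ ♟
· · · · · ♟ · ·
· · · · · · · ·
· · ♙ · · · · ·
· ♙ · · · · · ·
♙ · · ♙ ♙ ♙ ♙ ♙
♖ ♘ ♗ ♕ ♔ ♗ ♘ ♖


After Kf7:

♜ ♞ ♝ ♛ · ♝ ♞ ♜
♟ ♟ ♟ ♟ ♟ ♚ ♟ ♟
· · · · · ♟ · ·
· · · · · · · ·
· · ♙ · · · · ·
· ♙ · · · · · ·
♙ · · ♙ ♙ ♙ ♙ ♙
♖ ♘ ♗ ♕ ♔ ♗ ♘ ♖


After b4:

♜ ♞ ♝ ♛ · ♝ ♞ ♜
♟ ♟ ♟ ♟ ♟ ♚ ♟ ♟
· · · · · ♟ · ·
· · · · · · · ·
· ♙ ♙ · · · · ·
· · · · · · · ·
♙ · · ♙ ♙ ♙ ♙ ♙
♖ ♘ ♗ ♕ ♔ ♗ ♘ ♖


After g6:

♜ ♞ ♝ ♛ · ♝ ♞ ♜
♟ ♟ ♟ ♟ ♟ ♚ · ♟
· · · · · ♟ ♟ ·
· · · · · · · ·
· ♙ ♙ · · · · ·
· · · · · · · ·
♙ · · ♙ ♙ ♙ ♙ ♙
♖ ♘ ♗ ♕ ♔ ♗ ♘ ♖


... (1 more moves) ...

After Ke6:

♜ ♞ ♝ ♛ · ♝ ♞ ♜
♟ ♟ ♟ ♟ ♟ · · ♟
· · · · ♚ ♟ ♟ ·
· · · · · · · ·
· ♙ ♙ · · · · ·
♘ · · · · · · ·
♙ · · ♙ ♙ ♙ ♙ ♙
♖ · ♗ ♕ ♔ ♗ ♘ ♖


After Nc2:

♜ ♞ ♝ ♛ · ♝ ♞ ♜
♟ ♟ ♟ ♟ ♟ · · ♟
· · · · ♚ ♟ ♟ ·
· · · · · · · ·
· ♙ ♙ · · · · ·
· · · · · · · ·
♙ · ♘ ♙ ♙ ♙ ♙ ♙
♖ · ♗ ♕ ♔ ♗ ♘ ♖



  a b c d e f g h
  ─────────────────
8│♜ ♞ ♝ ♛ · ♝ ♞ ♜│8
7│♟ ♟ ♟ ♟ ♟ · · ♟│7
6│· · · · ♚ ♟ ♟ ·│6
5│· · · · · · · ·│5
4│· ♙ ♙ · · · · ·│4
3│· · · · · · · ·│3
2│♙ · ♘ ♙ ♙ ♙ ♙ ♙│2
1│♖ · ♗ ♕ ♔ ♗ ♘ ♖│1
  ─────────────────
  a b c d e f g h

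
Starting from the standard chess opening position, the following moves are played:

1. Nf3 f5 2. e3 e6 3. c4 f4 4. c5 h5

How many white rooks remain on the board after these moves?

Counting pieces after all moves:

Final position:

  a b c d e f g h
  ─────────────────
8│♜ ♞ ♝ ♛ ♚ ♝ ♞ ♜│8
7│♟ ♟ ♟ ♟ · · ♟ ·│7
6│· · · · ♟ · · ·│6
5│· · ♙ · · · · ♟│5
4│· · · · · ♟ · ·│4
3│· · · · ♙ ♘ · ·│3
2│♙ ♙ · ♙ · ♙ ♙ ♙│2
1│♖ ♘ ♗ ♕ ♔ ♗ · ♖│1
  ─────────────────
  a b c d e f g h


2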